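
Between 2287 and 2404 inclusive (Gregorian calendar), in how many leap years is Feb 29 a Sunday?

Leap years in 2287–2404: 29 of them.
Feb 29 weekday advances by 5 (mod 7) from one leap year to the next four years later (or differs when a century non-leap intervenes).
Leap-day weekdays: 2288:Wed 2292:Mon 2296:Sat 2304:Mon 2308:Sat 2312:Thu 2316:Tue 2320:Sun✓ 2324:Fri 2328:Wed 2332:Mon 2336:Sat 2340:Thu …(3 more)… 2356:Wed 2360:Mon 2364:Sat 2368:Thu 2372:Tue 2376:Sun✓ 2380:Fri 2384:Wed 2388:Mon 2392:Sat 2396:Thu 2400:Tue 2404:Sun✓
Sunday: 2320, 2348, 2376, 2404 → 4.

4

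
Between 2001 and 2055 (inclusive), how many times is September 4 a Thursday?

8

Track September 4's weekday year by year (advancing +1, or +2 across a Feb 29):
  2001: Tue  2002: Wed (+1)  2003: Thu (+1) ✓  2004: Sat (+2)  2005: Sun (+1)
  2006: Mon (+1)  2007: Tue (+1)  2008: Thu (+2) ✓  2009: Fri (+1)  2010: Sat (+1)
  2011: Sun (+1)  2012: Tue (+2)  2013: Wed (+1)  2014: Thu (+1) ✓  … (27 more years) …
  2042: Thu (+1) ✓  2043: Fri (+1)  2044: Sun (+2)  2045: Mon (+1)  2046: Tue (+1)
  2047: Wed (+1)  2048: Fri (+2)  2049: Sat (+1)  2050: Sun (+1)  2051: Mon (+1)
  2052: Wed (+2)  2053: Thu (+1) ✓  2054: Fri (+1)  2055: Sat (+1)
Thursday years: 2003, 2008, 2014, 2025, 2031, 2036, 2042, 2053 — 8 in total.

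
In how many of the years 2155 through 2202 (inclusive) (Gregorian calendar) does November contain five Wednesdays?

13

November has 30 days; it has five Wednesdays when Wednesday falls among the first (month-length − 28) days — i.e. when November 1 is one of Wednesday/Tuesday.
November 1 by year: 2155:Sat 2156:Mon 2157:Tue✓ 2158:Wed✓ 2159:Thu 2160:Sat 2161:Sun 2162:Mon 2163:Tue✓ 2164:Thu 2165:Fri 2166:Sat 2167:Sun 2168:Tue✓ 2169:Wed✓ …(18 more)… 2188:Sat 2189:Sun 2190:Mon 2191:Tue✓ 2192:Thu 2193:Fri 2194:Sat 2195:Sun 2196:Tue✓ 2197:Wed✓ 2198:Thu 2199:Fri 2200:Sat 2201:Sun 2202:Mon
Years with five Wednesdays: 2157, 2158, 2163, 2168, 2169, 2174, 2175, 2180, 2185, 2186, 2191, 2196, 2197 → 13.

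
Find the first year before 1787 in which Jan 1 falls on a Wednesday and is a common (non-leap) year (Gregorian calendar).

Jan 1 advances by 2 weekdays after a leap year and by 1 after a common year.
1787: Jan 1 is Monday.
1786: Sunday
1785: Saturday
1784: Thursday (leap)
1783: Wednesday
1783 begins on a Wednesday and is a common year.

1783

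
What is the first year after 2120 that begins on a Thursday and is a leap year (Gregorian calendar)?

2128

Jan 1 advances by 2 weekdays after a leap year and by 1 after a common year.
2120: Jan 1 is Monday (leap).
2121: Wednesday
2122: Thursday
2123: Friday
2124: Saturday (leap)
2125: Monday
2126: Tuesday
2127: Wednesday
2128: Thursday (leap)
2128 begins on a Thursday and is a leap year.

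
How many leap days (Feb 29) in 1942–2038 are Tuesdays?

4

Leap years in 1942–2038: 24 of them.
Feb 29 weekday advances by 5 (mod 7) from one leap year to the next four years later (or differs when a century non-leap intervenes).
Leap-day weekdays: 1944:Tue✓ 1948:Sun 1952:Fri 1956:Wed 1960:Mon 1964:Sat 1968:Thu 1972:Tue✓ 1976:Sun 1980:Fri 1984:Wed 1988:Mon 1992:Sat 1996:Thu 2000:Tue✓ 2004:Sun 2008:Fri 2012:Wed 2016:Mon 2020:Sat 2024:Thu 2028:Tue✓ 2032:Sun 2036:Fri
Tuesday: 1944, 1972, 2000, 2028 → 4.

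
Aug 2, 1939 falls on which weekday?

Wednesday

January 1, 1939 is a Sunday.
August 2 is day 214 of the year, i.e. 213 days after Jan 1.
213 mod 7 = 3, so advance 3 weekdays from Sunday: Wednesday.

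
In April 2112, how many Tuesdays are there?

4

April 2112 has 30 days and begins on Friday.
The first Tuesday is April 5.
Tuesdays fall on 5, 12, 19, 26 — that's 4.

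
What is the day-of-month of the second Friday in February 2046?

February 1, 2046 is a Thursday, so the first Friday is the 2nd.
The second Friday is 2 + 7 = 9.

9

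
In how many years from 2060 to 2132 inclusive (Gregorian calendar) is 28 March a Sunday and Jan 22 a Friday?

8

Check each year's weekday for 28 March and Jan 22:
  2060: Sun/Thu  2061: Mon/Sat  2062: Tue/Sun  2063: Wed/Mon  2064: Fri/Tue  2065: Sat/Thu  2066: Sun/Fri ✓  2067: Mon/Sat  2068: Wed/Sun  2069: Thu/Tue  2070: Fri/Wed  2071: Sat/Thu  2072: Mon/Fri  2073: Tue/Sun  …(45 more)…  2119: Tue/Sun  2120: Thu/Mon  2121: Fri/Wed  2122: Sat/Thu  2123: Sun/Fri ✓  2124: Tue/Sat  2125: Wed/Mon  2126: Thu/Tue  2127: Fri/Wed  2128: Sun/Thu  2129: Mon/Sat  2130: Tue/Sun  2131: Wed/Mon  2132: Fri/Tue
Both conditions hold in: 2066, 2077, 2083, 2094, 2100, 2106, 2117, 2123 — 8.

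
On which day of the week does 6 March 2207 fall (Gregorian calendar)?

January 1, 2207 is a Thursday.
March 6 is day 65 of the year, i.e. 64 days after Jan 1.
64 mod 7 = 1, so advance 1 weekday from Thursday: Friday.

Friday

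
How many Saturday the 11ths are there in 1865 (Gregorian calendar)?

Check the 11th of each month of 1865: Jan 11: Wed, Feb 11: Sat, Mar 11: Sat, Apr 11: Tue, May 11: Thu, Jun 11: Sun, Jul 11: Tue, Aug 11: Fri, Sep 11: Mon, Oct 11: Wed, Nov 11: Sat, Dec 11: Mon.
Saturday occurs in February, March, November — 3 months.

3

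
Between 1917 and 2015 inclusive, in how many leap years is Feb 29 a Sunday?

Leap years in 1917–2015: 24 of them.
Feb 29 weekday advances by 5 (mod 7) from one leap year to the next four years later (or differs when a century non-leap intervenes).
Leap-day weekdays: 1920:Sun✓ 1924:Fri 1928:Wed 1932:Mon 1936:Sat 1940:Thu 1944:Tue 1948:Sun✓ 1952:Fri 1956:Wed 1960:Mon 1964:Sat 1968:Thu 1972:Tue 1976:Sun✓ 1980:Fri 1984:Wed 1988:Mon 1992:Sat 1996:Thu 2000:Tue 2004:Sun✓ 2008:Fri 2012:Wed
Sunday: 1920, 1948, 1976, 2004 → 4.

4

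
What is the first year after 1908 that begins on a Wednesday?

1913

Jan 1 advances by 2 weekdays after a leap year and by 1 after a common year.
1908: Jan 1 is Wednesday (leap).
1909: Friday
1910: Saturday
1911: Sunday
1912: Monday (leap)
1913: Wednesday
1913 begins on a Wednesday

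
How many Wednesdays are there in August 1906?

5

August 1906 has 31 days and begins on Wednesday.
The first Wednesday is August 1.
Wednesdays fall on 1, 8, 15, 22, 29 — that's 5.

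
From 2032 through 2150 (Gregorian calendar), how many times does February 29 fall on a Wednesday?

5

Leap years in 2032–2150: 29 of them.
Feb 29 weekday advances by 5 (mod 7) from one leap year to the next four years later (or differs when a century non-leap intervenes).
Leap-day weekdays: 2032:Sun 2036:Fri 2040:Wed✓ 2044:Mon 2048:Sat 2052:Thu 2056:Tue 2060:Sun 2064:Fri 2068:Wed✓ 2072:Mon 2076:Sat 2080:Thu …(3 more)… 2096:Wed✓ 2104:Fri 2108:Wed✓ 2112:Mon 2116:Sat 2120:Thu 2124:Tue 2128:Sun 2132:Fri 2136:Wed✓ 2140:Mon 2144:Sat 2148:Thu
Wednesday: 2040, 2068, 2096, 2108, 2136 → 5.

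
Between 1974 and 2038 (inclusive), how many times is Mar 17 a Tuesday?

9

Track Mar 17's weekday year by year (advancing +1, or +2 across a Feb 29):
  1974: Sun  1975: Mon (+1)  1976: Wed (+2)  1977: Thu (+1)  1978: Fri (+1)
  1979: Sat (+1)  1980: Mon (+2)  1981: Tue (+1) ✓  1982: Wed (+1)  1983: Thu (+1)
  1984: Sat (+2)  1985: Sun (+1)  1986: Mon (+1)  1987: Tue (+1) ✓  … (37 more years) …
  2025: Mon (+1)  2026: Tue (+1) ✓  2027: Wed (+1)  2028: Fri (+2)  2029: Sat (+1)
  2030: Sun (+1)  2031: Mon (+1)  2032: Wed (+2)  2033: Thu (+1)  2034: Fri (+1)
  2035: Sat (+1)  2036: Mon (+2)  2037: Tue (+1) ✓  2038: Wed (+1)
Tuesday years: 1981, 1987, 1992, 1998, 2009, 2015, 2020, 2026, 2037 — 9 in total.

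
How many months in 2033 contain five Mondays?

A month of length L has five Mondays iff its first Monday is on day ≤ L−28 (so day 1–3 in a 31-day month, 1–2 in a 30-day month, day 1 in a leap February).
Checking each month of 2033: Jan starts Sat (31d) ✓; Feb starts Tue (28d); Mar starts Tue (31d); Apr starts Fri (30d); May starts Sun (31d) ✓; Jun starts Wed (30d); Jul starts Fri (31d); Aug starts Mon (31d) ✓; Sep starts Thu (30d); Oct starts Sat (31d) ✓; Nov starts Tue (30d); Dec starts Thu (31d).
Five-Monday months: January, May, August, October → 4.

4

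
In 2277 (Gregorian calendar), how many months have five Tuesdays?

4

A month of length L has five Tuesdays iff its first Tuesday is on day ≤ L−28 (so day 1–3 in a 31-day month, 1–2 in a 30-day month, day 1 in a leap February).
Checking each month of 2277: Jan starts Mon (31d) ✓; Feb starts Thu (28d); Mar starts Thu (31d); Apr starts Sun (30d); May starts Tue (31d) ✓; Jun starts Fri (30d); Jul starts Sun (31d) ✓; Aug starts Wed (31d); Sep starts Sat (30d); Oct starts Mon (31d) ✓; Nov starts Thu (30d); Dec starts Sat (31d).
Five-Tuesday months: January, May, July, October → 4.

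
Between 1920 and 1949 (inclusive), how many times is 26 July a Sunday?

Track 26 July's weekday year by year (advancing +1, or +2 across a Feb 29):
  1920: Mon  1921: Tue (+1)  1922: Wed (+1)  1923: Thu (+1)  1924: Sat (+2)
  1925: Sun (+1) ✓  1926: Mon (+1)  1927: Tue (+1)  1928: Thu (+2)  1929: Fri (+1)
  1930: Sat (+1)  1931: Sun (+1) ✓  1932: Tue (+2)  1933: Wed (+1)  1934: Thu (+1)
  1935: Fri (+1)  1936: Sun (+2) ✓  1937: Mon (+1)  1938: Tue (+1)  1939: Wed (+1)
  1940: Fri (+2)  1941: Sat (+1)  1942: Sun (+1) ✓  1943: Mon (+1)  1944: Wed (+2)
  1945: Thu (+1)  1946: Fri (+1)  1947: Sat (+1)  1948: Mon (+2)  1949: Tue (+1)
Sunday years: 1925, 1931, 1936, 1942 — 4 in total.

4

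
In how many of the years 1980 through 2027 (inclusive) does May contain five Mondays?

20

May has 31 days; it has five Mondays when Monday falls among the first (month-length − 28) days — i.e. when May 1 is one of Monday/Sunday/Saturday.
May 1 by year: 1980:Thu 1981:Fri 1982:Sat✓ 1983:Sun✓ 1984:Tue 1985:Wed 1986:Thu 1987:Fri 1988:Sun✓ 1989:Mon✓ 1990:Tue 1991:Wed 1992:Fri 1993:Sat✓ 1994:Sun✓ …(18 more)… 2013:Wed 2014:Thu 2015:Fri 2016:Sun✓ 2017:Mon✓ 2018:Tue 2019:Wed 2020:Fri 2021:Sat✓ 2022:Sun✓ 2023:Mon✓ 2024:Wed 2025:Thu 2026:Fri 2027:Sat✓
Years with five Mondays: 1982, 1983, 1988, 1989, 1993, 1994, 1995, 1999, 2000, 2004, 2005, 2006, 2010, 2011, 2016, 2017, 2021, 2022, 2023, 2027 → 20.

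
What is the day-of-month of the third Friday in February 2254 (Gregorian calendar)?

17

February 1, 2254 is a Wednesday, so the first Friday is the 3rd.
The third Friday is 3 + 14 = 17.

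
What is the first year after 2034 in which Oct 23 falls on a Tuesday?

2035

From one year to the next, a fixed date's weekday advances by 1, or by 2 when a Feb 29 lies between the two dates.
2034: October 23 is Monday.
2035: Tuesday (+1)
Oct 23 falls on a Tuesday in 2035.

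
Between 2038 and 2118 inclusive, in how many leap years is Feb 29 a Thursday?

2

Leap years in 2038–2118: 19 of them.
Feb 29 weekday advances by 5 (mod 7) from one leap year to the next four years later (or differs when a century non-leap intervenes).
Leap-day weekdays: 2040:Wed 2044:Mon 2048:Sat 2052:Thu✓ 2056:Tue 2060:Sun 2064:Fri 2068:Wed 2072:Mon 2076:Sat 2080:Thu✓ 2084:Tue 2088:Sun 2092:Fri 2096:Wed 2104:Fri 2108:Wed 2112:Mon 2116:Sat
Thursday: 2052, 2080 → 2.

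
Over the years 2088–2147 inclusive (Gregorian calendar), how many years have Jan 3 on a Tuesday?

Track Jan 3's weekday year by year (advancing +1, or +2 across a Feb 29):
  2088: Sat  2089: Mon (+2)  2090: Tue (+1) ✓  2091: Wed (+1)  2092: Thu (+1)
  2093: Sat (+2)  2094: Sun (+1)  2095: Mon (+1)  2096: Tue (+1) ✓  2097: Thu (+2)
  2098: Fri (+1)  2099: Sat (+1)  2100: Sun (+1)  2101: Mon (+1)  … (32 more years) …
  2134: Sun (+1)  2135: Mon (+1)  2136: Tue (+1) ✓  2137: Thu (+2)  2138: Fri (+1)
  2139: Sat (+1)  2140: Sun (+1)  2141: Tue (+2) ✓  2142: Wed (+1)  2143: Thu (+1)
  2144: Fri (+1)  2145: Sun (+2)  2146: Mon (+1)  2147: Tue (+1) ✓
Tuesday years: 2090, 2096, 2102, 2108, 2113, 2119, 2130, 2136, 2141, 2147 — 10 in total.

10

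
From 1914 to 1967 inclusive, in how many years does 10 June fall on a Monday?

7

Track 10 June's weekday year by year (advancing +1, or +2 across a Feb 29):
  1914: Wed  1915: Thu (+1)  1916: Sat (+2)  1917: Sun (+1)  1918: Mon (+1) ✓
  1919: Tue (+1)  1920: Thu (+2)  1921: Fri (+1)  1922: Sat (+1)  1923: Sun (+1)
  1924: Tue (+2)  1925: Wed (+1)  1926: Thu (+1)  1927: Fri (+1)  … (26 more years) …
  1954: Thu (+1)  1955: Fri (+1)  1956: Sun (+2)  1957: Mon (+1) ✓  1958: Tue (+1)
  1959: Wed (+1)  1960: Fri (+2)  1961: Sat (+1)  1962: Sun (+1)  1963: Mon (+1) ✓
  1964: Wed (+2)  1965: Thu (+1)  1966: Fri (+1)  1967: Sat (+1)
Monday years: 1918, 1929, 1935, 1940, 1946, 1957, 1963 — 7 in total.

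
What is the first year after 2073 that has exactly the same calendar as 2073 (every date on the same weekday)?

Two years share a calendar iff Jan 1 falls on the same weekday and both are leap or both are common. 2073: Jan 1 is Sunday, common year.
2074: Jan 1 Monday, common
2075: Jan 1 Tuesday, common
2076: Jan 1 Wednesday, leap
2077: Jan 1 Friday, common
2078: Jan 1 Saturday, common
2079: Jan 1 Sunday, common
2079 matches on both conditions.

2079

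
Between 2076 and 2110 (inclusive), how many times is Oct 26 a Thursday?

4

Track Oct 26's weekday year by year (advancing +1, or +2 across a Feb 29):
  2076: Mon  2077: Tue (+1)  2078: Wed (+1)  2079: Thu (+1) ✓  2080: Sat (+2)
  2081: Sun (+1)  2082: Mon (+1)  2083: Tue (+1)  2084: Thu (+2) ✓  2085: Fri (+1)
  2086: Sat (+1)  2087: Sun (+1)  2088: Tue (+2)  2089: Wed (+1)  … (7 more years) …
  2097: Sat (+1)  2098: Sun (+1)  2099: Mon (+1)  2100: Tue (+1)  2101: Wed (+1)
  2102: Thu (+1) ✓  2103: Fri (+1)  2104: Sun (+2)  2105: Mon (+1)  2106: Tue (+1)
  2107: Wed (+1)  2108: Fri (+2)  2109: Sat (+1)  2110: Sun (+1)
Thursday years: 2079, 2084, 2090, 2102 — 4 in total.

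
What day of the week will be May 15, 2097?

January 1, 2097 is a Tuesday.
May 15 is day 135 of the year, i.e. 134 days after Jan 1.
134 mod 7 = 1, so advance 1 weekday from Tuesday: Wednesday.

Wednesday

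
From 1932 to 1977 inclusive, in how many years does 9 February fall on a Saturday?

6

Track 9 February's weekday year by year (advancing +1, or +2 across a Feb 29):
  1932: Tue  1933: Thu (+2)  1934: Fri (+1)  1935: Sat (+1) ✓  1936: Sun (+1)
  1937: Tue (+2)  1938: Wed (+1)  1939: Thu (+1)  1940: Fri (+1)  1941: Sun (+2)
  1942: Mon (+1)  1943: Tue (+1)  1944: Wed (+1)  1945: Fri (+2)  … (18 more years) …
  1964: Sun (+1)  1965: Tue (+2)  1966: Wed (+1)  1967: Thu (+1)  1968: Fri (+1)
  1969: Sun (+2)  1970: Mon (+1)  1971: Tue (+1)  1972: Wed (+1)  1973: Fri (+2)
  1974: Sat (+1) ✓  1975: Sun (+1)  1976: Mon (+1)  1977: Wed (+2)
Saturday years: 1935, 1946, 1952, 1957, 1963, 1974 — 6 in total.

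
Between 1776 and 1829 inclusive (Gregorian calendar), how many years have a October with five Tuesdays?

23

October has 31 days; it has five Tuesdays when Tuesday falls among the first (month-length − 28) days — i.e. when October 1 is one of Tuesday/Monday/Sunday.
October 1 by year: 1776:Tue✓ 1777:Wed 1778:Thu 1779:Fri 1780:Sun✓ 1781:Mon✓ 1782:Tue✓ 1783:Wed 1784:Fri 1785:Sat 1786:Sun✓ 1787:Mon✓ 1788:Wed 1789:Thu 1790:Fri …(24 more)… 1815:Sun✓ 1816:Tue✓ 1817:Wed 1818:Thu 1819:Fri 1820:Sun✓ 1821:Mon✓ 1822:Tue✓ 1823:Wed 1824:Fri 1825:Sat 1826:Sun✓ 1827:Mon✓ 1828:Wed 1829:Thu
Years with five Tuesdays: 1776, 1780, 1781, 1782, 1786, 1787, 1792, 1793, 1797, 1798, 1799, 1804, 1805, 1809, 1810, 1811, 1815, 1816, 1820, 1821, 1822, 1826, 1827 → 23.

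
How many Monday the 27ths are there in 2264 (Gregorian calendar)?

1

Check the 27th of each month of 2264: Jan 27: Wed, Feb 27: Sat, Mar 27: Sun, Apr 27: Wed, May 27: Fri, Jun 27: Mon, Jul 27: Wed, Aug 27: Sat, Sep 27: Tue, Oct 27: Thu, Nov 27: Sun, Dec 27: Tue.
Monday occurs in June — 1 month.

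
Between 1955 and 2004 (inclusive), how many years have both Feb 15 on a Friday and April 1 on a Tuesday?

Check each year's weekday for Feb 15 and April 1:
  1955: Tue/Fri  1956: Wed/Sun  1957: Fri/Mon  1958: Sat/Tue  1959: Sun/Wed  1960: Mon/Fri  1961: Wed/Sat  1962: Thu/Sun  1963: Fri/Mon  1964: Sat/Wed  1965: Mon/Thu  1966: Tue/Fri  1967: Wed/Sat  1968: Thu/Mon  …(22 more)…  1991: Fri/Mon  1992: Sat/Wed  1993: Mon/Thu  1994: Tue/Fri  1995: Wed/Sat  1996: Thu/Mon  1997: Sat/Tue  1998: Sun/Wed  1999: Mon/Thu  2000: Tue/Sat  2001: Thu/Sun  2002: Fri/Mon  2003: Sat/Tue  2004: Sun/Thu
Both conditions hold in: 1980 — 1.

1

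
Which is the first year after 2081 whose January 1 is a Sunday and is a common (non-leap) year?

2090

Jan 1 advances by 2 weekdays after a leap year and by 1 after a common year.
2081: Jan 1 is Wednesday.
2082: Thursday
2083: Friday
2084: Saturday (leap)
2085: Monday
2086: Tuesday
2087: Wednesday
2088: Thursday (leap)
2089: Saturday
2090: Sunday
2090 begins on a Sunday and is a common year.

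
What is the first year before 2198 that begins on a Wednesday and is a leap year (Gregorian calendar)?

Jan 1 advances by 2 weekdays after a leap year and by 1 after a common year.
2198: Jan 1 is Monday.
2197: Sunday
2196: Friday (leap)
2195: Thursday
2194: Wednesday
2193: Tuesday
2192: Sunday (leap)
2191: Saturday
2190: Friday
2189: Thursday
2188: Tuesday (leap)
2187: Monday
2186: Sunday
2185: Saturday
2184: Thursday (leap)
2183: Wednesday
2182: Tuesday
2181: Monday
2180: Saturday (leap)
2179: Friday
2178: Thursday
2177: Wednesday
2176: Monday (leap)
2175: Sunday
2174: Saturday
2173: Friday
2172: Wednesday (leap)
2172 begins on a Wednesday and is a leap year.

2172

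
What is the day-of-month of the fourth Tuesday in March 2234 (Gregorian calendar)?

March 1, 2234 is a Saturday, so the first Tuesday is the 4th.
The fourth Tuesday is 4 + 21 = 25.

25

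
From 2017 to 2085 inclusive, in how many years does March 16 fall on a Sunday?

Track March 16's weekday year by year (advancing +1, or +2 across a Feb 29):
  2017: Thu  2018: Fri (+1)  2019: Sat (+1)  2020: Mon (+2)  2021: Tue (+1)
  2022: Wed (+1)  2023: Thu (+1)  2024: Sat (+2)  2025: Sun (+1) ✓  2026: Mon (+1)
  2027: Tue (+1)  2028: Thu (+2)  2029: Fri (+1)  2030: Sat (+1)  … (41 more years) …
  2072: Wed (+2)  2073: Thu (+1)  2074: Fri (+1)  2075: Sat (+1)  2076: Mon (+2)
  2077: Tue (+1)  2078: Wed (+1)  2079: Thu (+1)  2080: Sat (+2)  2081: Sun (+1) ✓
  2082: Mon (+1)  2083: Tue (+1)  2084: Thu (+2)  2085: Fri (+1)
Sunday years: 2025, 2031, 2036, 2042, 2053, 2059, 2064, 2070, 2081 — 9 in total.

9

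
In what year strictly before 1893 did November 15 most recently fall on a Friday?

1889

From one year to the next, a fixed date's weekday advances by 1, or by 2 when a Feb 29 lies between the two dates.
1893: November 15 is Wednesday.
1892: Tuesday (−1)
1891: Sunday (−2)
1890: Saturday (−1)
1889: Friday (−1)
November 15 falls on a Friday in 1889.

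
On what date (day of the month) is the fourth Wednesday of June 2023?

June 1, 2023 is a Thursday, so the first Wednesday is the 7th.
The fourth Wednesday is 7 + 21 = 28.

28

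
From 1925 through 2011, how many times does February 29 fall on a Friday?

Leap years in 1925–2011: 21 of them.
Feb 29 weekday advances by 5 (mod 7) from one leap year to the next four years later (or differs when a century non-leap intervenes).
Leap-day weekdays: 1928:Wed 1932:Mon 1936:Sat 1940:Thu 1944:Tue 1948:Sun 1952:Fri✓ 1956:Wed 1960:Mon 1964:Sat 1968:Thu 1972:Tue 1976:Sun 1980:Fri✓ 1984:Wed 1988:Mon 1992:Sat 1996:Thu 2000:Tue 2004:Sun 2008:Fri✓
Friday: 1952, 1980, 2008 → 3.

3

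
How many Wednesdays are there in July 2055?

July 2055 has 31 days and begins on Thursday.
The first Wednesday is July 7.
Wednesdays fall on 7, 14, 21, 28 — that's 4.

4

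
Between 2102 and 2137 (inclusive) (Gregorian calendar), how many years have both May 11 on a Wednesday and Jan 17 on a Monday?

4

Check each year's weekday for May 11 and Jan 17:
  2102: Thu/Tue  2103: Fri/Wed  2104: Sun/Thu  2105: Mon/Sat  2106: Tue/Sun  2107: Wed/Mon ✓  2108: Fri/Tue  2109: Sat/Thu  2110: Sun/Fri  2111: Mon/Sat  2112: Wed/Sun  2113: Thu/Tue  2114: Fri/Wed  2115: Sat/Thu  …(8 more)…  2124: Thu/Mon  2125: Fri/Wed  2126: Sat/Thu  2127: Sun/Fri  2128: Tue/Sat  2129: Wed/Mon ✓  2130: Thu/Tue  2131: Fri/Wed  2132: Sun/Thu  2133: Mon/Sat  2134: Tue/Sun  2135: Wed/Mon ✓  2136: Fri/Tue  2137: Sat/Thu
Both conditions hold in: 2107, 2118, 2129, 2135 — 4.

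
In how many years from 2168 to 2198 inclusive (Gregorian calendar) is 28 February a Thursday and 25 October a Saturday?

Check each year's weekday for 28 February and 25 October:
  2168: Sun/Tue  2169: Tue/Wed  2170: Wed/Thu  2171: Thu/Fri  2172: Fri/Sun  2173: Sun/Mon  2174: Mon/Tue  2175: Tue/Wed  2176: Wed/Fri  2177: Fri/Sat  2178: Sat/Sun  2179: Sun/Mon  2180: Mon/Wed  2181: Wed/Thu  …(3 more)…  2185: Mon/Tue  2186: Tue/Wed  2187: Wed/Thu  2188: Thu/Sat ✓  2189: Sat/Sun  2190: Sun/Mon  2191: Mon/Tue  2192: Tue/Thu  2193: Thu/Fri  2194: Fri/Sat  2195: Sat/Sun  2196: Sun/Tue  2197: Tue/Wed  2198: Wed/Thu
Both conditions hold in: 2188 — 1.

1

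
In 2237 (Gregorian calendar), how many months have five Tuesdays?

4

A month of length L has five Tuesdays iff its first Tuesday is on day ≤ L−28 (so day 1–3 in a 31-day month, 1–2 in a 30-day month, day 1 in a leap February).
Checking each month of 2237: Jan starts Sun (31d) ✓; Feb starts Wed (28d); Mar starts Wed (31d); Apr starts Sat (30d); May starts Mon (31d) ✓; Jun starts Thu (30d); Jul starts Sat (31d); Aug starts Tue (31d) ✓; Sep starts Fri (30d); Oct starts Sun (31d) ✓; Nov starts Wed (30d); Dec starts Fri (31d).
Five-Tuesday months: January, May, August, October → 4.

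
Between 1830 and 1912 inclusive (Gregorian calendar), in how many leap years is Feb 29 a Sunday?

2

Leap years in 1830–1912: 20 of them.
Feb 29 weekday advances by 5 (mod 7) from one leap year to the next four years later (or differs when a century non-leap intervenes).
Leap-day weekdays: 1832:Wed 1836:Mon 1840:Sat 1844:Thu 1848:Tue 1852:Sun✓ 1856:Fri 1860:Wed 1864:Mon 1868:Sat 1872:Thu 1876:Tue 1880:Sun✓ 1884:Fri 1888:Wed 1892:Mon 1896:Sat 1904:Mon 1908:Sat 1912:Thu
Sunday: 1852, 1880 → 2.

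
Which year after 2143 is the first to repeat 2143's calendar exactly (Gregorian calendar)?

Two years share a calendar iff Jan 1 falls on the same weekday and both are leap or both are common. 2143: Jan 1 is Tuesday, common year.
2144: Jan 1 Wednesday, leap
2145: Jan 1 Friday, common
2146: Jan 1 Saturday, common
2147: Jan 1 Sunday, common
2148: Jan 1 Monday, leap
2149: Jan 1 Wednesday, common
2150: Jan 1 Thursday, common
2151: Jan 1 Friday, common
2152: Jan 1 Saturday, leap
2153: Jan 1 Monday, common
2154: Jan 1 Tuesday, common
2154 matches on both conditions.

2154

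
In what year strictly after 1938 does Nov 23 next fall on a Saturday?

1940

From one year to the next, a fixed date's weekday advances by 1, or by 2 when a Feb 29 lies between the two dates.
1938: November 23 is Wednesday.
1939: Thursday (+1)
1940: Saturday (+2)
Nov 23 falls on a Saturday in 1940.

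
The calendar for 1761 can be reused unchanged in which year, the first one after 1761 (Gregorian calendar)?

1767

Two years share a calendar iff Jan 1 falls on the same weekday and both are leap or both are common. 1761: Jan 1 is Thursday, common year.
1762: Jan 1 Friday, common
1763: Jan 1 Saturday, common
1764: Jan 1 Sunday, leap
1765: Jan 1 Tuesday, common
1766: Jan 1 Wednesday, common
1767: Jan 1 Thursday, common
1767 matches on both conditions.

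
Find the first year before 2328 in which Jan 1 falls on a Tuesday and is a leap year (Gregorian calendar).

Jan 1 advances by 2 weekdays after a leap year and by 1 after a common year.
2328: Jan 1 is Sunday (leap).
2327: Saturday
2326: Friday
2325: Thursday
2324: Tuesday (leap)
2324 begins on a Tuesday and is a leap year.

2324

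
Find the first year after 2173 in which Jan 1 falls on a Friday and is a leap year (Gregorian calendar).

Jan 1 advances by 2 weekdays after a leap year and by 1 after a common year.
2173: Jan 1 is Friday.
2174: Saturday
2175: Sunday
2176: Monday (leap)
2177: Wednesday
2178: Thursday
2179: Friday
2180: Saturday (leap)
2181: Monday
2182: Tuesday
2183: Wednesday
2184: Thursday (leap)
2185: Saturday
2186: Sunday
2187: Monday
2188: Tuesday (leap)
2189: Thursday
2190: Friday
2191: Saturday
2192: Sunday (leap)
2193: Tuesday
2194: Wednesday
2195: Thursday
2196: Friday (leap)
2196 begins on a Friday and is a leap year.

2196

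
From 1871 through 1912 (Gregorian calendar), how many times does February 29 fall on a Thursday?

Leap years in 1871–1912: 10 of them.
Feb 29 weekday advances by 5 (mod 7) from one leap year to the next four years later (or differs when a century non-leap intervenes).
Leap-day weekdays: 1872:Thu✓ 1876:Tue 1880:Sun 1884:Fri 1888:Wed 1892:Mon 1896:Sat 1904:Mon 1908:Sat 1912:Thu✓
Thursday: 1872, 1912 → 2.

2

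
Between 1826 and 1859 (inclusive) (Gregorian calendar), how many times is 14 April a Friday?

Track 14 April's weekday year by year (advancing +1, or +2 across a Feb 29):
  1826: Fri ✓  1827: Sat (+1)  1828: Mon (+2)  1829: Tue (+1)  1830: Wed (+1)
  1831: Thu (+1)  1832: Sat (+2)  1833: Sun (+1)  1834: Mon (+1)  1835: Tue (+1)
  1836: Thu (+2)  1837: Fri (+1) ✓  1838: Sat (+1)  1839: Sun (+1)  … (6 more years) …
  1846: Tue (+1)  1847: Wed (+1)  1848: Fri (+2) ✓  1849: Sat (+1)  1850: Sun (+1)
  1851: Mon (+1)  1852: Wed (+2)  1853: Thu (+1)  1854: Fri (+1) ✓  1855: Sat (+1)
  1856: Mon (+2)  1857: Tue (+1)  1858: Wed (+1)  1859: Thu (+1)
Friday years: 1826, 1837, 1843, 1848, 1854 — 5 in total.

5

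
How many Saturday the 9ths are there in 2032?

1

Check the 9th of each month of 2032: Jan 9: Fri, Feb 9: Mon, Mar 9: Tue, Apr 9: Fri, May 9: Sun, Jun 9: Wed, Jul 9: Fri, Aug 9: Mon, Sep 9: Thu, Oct 9: Sat, Nov 9: Tue, Dec 9: Thu.
Saturday occurs in October — 1 month.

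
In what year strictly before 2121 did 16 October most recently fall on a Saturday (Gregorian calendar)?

2117

From one year to the next, a fixed date's weekday advances by 1, or by 2 when a Feb 29 lies between the two dates.
2121: October 16 is Thursday.
2120: Wednesday (−1)
2119: Monday (−2)
2118: Sunday (−1)
2117: Saturday (−1)
16 October falls on a Saturday in 2117.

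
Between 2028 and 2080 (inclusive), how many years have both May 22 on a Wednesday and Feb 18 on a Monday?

Check each year's weekday for May 22 and Feb 18:
  2028: Mon/Fri  2029: Tue/Sun  2030: Wed/Mon ✓  2031: Thu/Tue  2032: Sat/Wed  2033: Sun/Fri  2034: Mon/Sat  2035: Tue/Sun  2036: Thu/Mon  2037: Fri/Wed  2038: Sat/Thu  2039: Sun/Fri  2040: Tue/Sat  2041: Wed/Mon ✓  …(25 more)…  2067: Sun/Fri  2068: Tue/Sat  2069: Wed/Mon ✓  2070: Thu/Tue  2071: Fri/Wed  2072: Sun/Thu  2073: Mon/Sat  2074: Tue/Sun  2075: Wed/Mon ✓  2076: Fri/Tue  2077: Sat/Thu  2078: Sun/Fri  2079: Mon/Sat  2080: Wed/Sun
Both conditions hold in: 2030, 2041, 2047, 2058, 2069, 2075 — 6.

6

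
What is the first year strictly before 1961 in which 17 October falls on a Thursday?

From one year to the next, a fixed date's weekday advances by 1, or by 2 when a Feb 29 lies between the two dates.
1961: October 17 is Tuesday.
1960: Monday (−1)
1959: Saturday (−2)
1958: Friday (−1)
1957: Thursday (−1)
17 October falls on a Thursday in 1957.

1957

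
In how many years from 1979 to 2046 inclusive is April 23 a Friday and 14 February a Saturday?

2

Check each year's weekday for April 23 and 14 February:
  1979: Mon/Wed  1980: Wed/Thu  1981: Thu/Sat  1982: Fri/Sun  1983: Sat/Mon  1984: Mon/Tue  1985: Tue/Thu  1986: Wed/Fri  1987: Thu/Sat  1988: Sat/Sun  1989: Sun/Tue  1990: Mon/Wed  1991: Tue/Thu  1992: Thu/Fri  …(40 more)…  2033: Sat/Mon  2034: Sun/Tue  2035: Mon/Wed  2036: Wed/Thu  2037: Thu/Sat  2038: Fri/Sun  2039: Sat/Mon  2040: Mon/Tue  2041: Tue/Thu  2042: Wed/Fri  2043: Thu/Sat  2044: Sat/Sun  2045: Sun/Tue  2046: Mon/Wed
Both conditions hold in: 2004, 2032 — 2.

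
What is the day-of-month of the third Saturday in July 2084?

July 1, 2084 is a Saturday, so the first Saturday is the 1st.
The third Saturday is 1 + 14 = 15.

15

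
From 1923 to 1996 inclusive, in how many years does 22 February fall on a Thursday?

Track 22 February's weekday year by year (advancing +1, or +2 across a Feb 29):
  1923: Thu ✓  1924: Fri (+1)  1925: Sun (+2)  1926: Mon (+1)  1927: Tue (+1)
  1928: Wed (+1)  1929: Fri (+2)  1930: Sat (+1)  1931: Sun (+1)  1932: Mon (+1)
  1933: Wed (+2)  1934: Thu (+1) ✓  1935: Fri (+1)  1936: Sat (+1)  … (46 more years) …
  1983: Tue (+1)  1984: Wed (+1)  1985: Fri (+2)  1986: Sat (+1)  1987: Sun (+1)
  1988: Mon (+1)  1989: Wed (+2)  1990: Thu (+1) ✓  1991: Fri (+1)  1992: Sat (+1)
  1993: Mon (+2)  1994: Tue (+1)  1995: Wed (+1)  1996: Thu (+1) ✓
Thursday years: 1923, 1934, 1940, 1945, 1951, 1962, 1968, 1973, 1979, 1990, 1996 — 11 in total.

11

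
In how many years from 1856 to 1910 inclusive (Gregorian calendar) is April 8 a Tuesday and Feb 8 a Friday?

Check each year's weekday for April 8 and Feb 8:
  1856: Tue/Fri ✓  1857: Wed/Sun  1858: Thu/Mon  1859: Fri/Tue  1860: Sun/Wed  1861: Mon/Fri  1862: Tue/Sat  1863: Wed/Sun  1864: Fri/Mon  1865: Sat/Wed  1866: Sun/Thu  1867: Mon/Fri  1868: Wed/Sat  1869: Thu/Mon  …(27 more)…  1897: Thu/Mon  1898: Fri/Tue  1899: Sat/Wed  1900: Sun/Thu  1901: Mon/Fri  1902: Tue/Sat  1903: Wed/Sun  1904: Fri/Mon  1905: Sat/Wed  1906: Sun/Thu  1907: Mon/Fri  1908: Wed/Sat  1909: Thu/Mon  1910: Fri/Tue
Both conditions hold in: 1856, 1884 — 2.

2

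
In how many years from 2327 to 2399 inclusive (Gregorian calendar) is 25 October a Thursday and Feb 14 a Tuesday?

Check each year's weekday for 25 October and Feb 14:
  2327: Tue/Mon  2328: Thu/Tue ✓  2329: Fri/Thu  2330: Sat/Fri  2331: Sun/Sat  2332: Tue/Sun  2333: Wed/Tue  2334: Thu/Wed  2335: Fri/Thu  2336: Sun/Fri  2337: Mon/Sun  2338: Tue/Mon  2339: Wed/Tue  2340: Fri/Wed  …(45 more)…  2386: Sat/Fri  2387: Sun/Sat  2388: Tue/Sun  2389: Wed/Tue  2390: Thu/Wed  2391: Fri/Thu  2392: Sun/Fri  2393: Mon/Sun  2394: Tue/Mon  2395: Wed/Tue  2396: Fri/Wed  2397: Sat/Fri  2398: Sun/Sat  2399: Mon/Sun
Both conditions hold in: 2328, 2356, 2384 — 3.

3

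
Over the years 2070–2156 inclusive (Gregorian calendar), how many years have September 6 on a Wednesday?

12

Track September 6's weekday year by year (advancing +1, or +2 across a Feb 29):
  2070: Sat  2071: Sun (+1)  2072: Tue (+2)  2073: Wed (+1) ✓  2074: Thu (+1)
  2075: Fri (+1)  2076: Sun (+2)  2077: Mon (+1)  2078: Tue (+1)  2079: Wed (+1) ✓
  2080: Fri (+2)  2081: Sat (+1)  2082: Sun (+1)  2083: Mon (+1)  … (59 more years) …
  2143: Fri (+1)  2144: Sun (+2)  2145: Mon (+1)  2146: Tue (+1)  2147: Wed (+1) ✓
  2148: Fri (+2)  2149: Sat (+1)  2150: Sun (+1)  2151: Mon (+1)  2152: Wed (+2) ✓
  2153: Thu (+1)  2154: Fri (+1)  2155: Sat (+1)  2156: Mon (+2)
Wednesday years: 2073, 2079, 2084, 2090, 2102, 2113, 2119, 2124, 2130, 2141, 2147, 2152 — 12 in total.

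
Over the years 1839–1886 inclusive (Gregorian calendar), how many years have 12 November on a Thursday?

7

Track 12 November's weekday year by year (advancing +1, or +2 across a Feb 29):
  1839: Tue  1840: Thu (+2) ✓  1841: Fri (+1)  1842: Sat (+1)  1843: Sun (+1)
  1844: Tue (+2)  1845: Wed (+1)  1846: Thu (+1) ✓  1847: Fri (+1)  1848: Sun (+2)
  1849: Mon (+1)  1850: Tue (+1)  1851: Wed (+1)  1852: Fri (+2)  … (20 more years) …
  1873: Wed (+1)  1874: Thu (+1) ✓  1875: Fri (+1)  1876: Sun (+2)  1877: Mon (+1)
  1878: Tue (+1)  1879: Wed (+1)  1880: Fri (+2)  1881: Sat (+1)  1882: Sun (+1)
  1883: Mon (+1)  1884: Wed (+2)  1885: Thu (+1) ✓  1886: Fri (+1)
Thursday years: 1840, 1846, 1857, 1863, 1868, 1874, 1885 — 7 in total.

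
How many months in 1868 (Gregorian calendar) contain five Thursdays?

A month of length L has five Thursdays iff its first Thursday is on day ≤ L−28 (so day 1–3 in a 31-day month, 1–2 in a 30-day month, day 1 in a leap February).
Checking each month of 1868: Jan starts Wed (31d) ✓; Feb starts Sat (29d); Mar starts Sun (31d); Apr starts Wed (30d) ✓; May starts Fri (31d); Jun starts Mon (30d); Jul starts Wed (31d) ✓; Aug starts Sat (31d); Sep starts Tue (30d); Oct starts Thu (31d) ✓; Nov starts Sun (30d); Dec starts Tue (31d) ✓.
Five-Thursday months: January, April, July, October, December → 5.

5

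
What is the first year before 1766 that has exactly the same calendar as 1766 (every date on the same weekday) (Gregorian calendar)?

1755

Two years share a calendar iff Jan 1 falls on the same weekday and both are leap or both are common. 1766: Jan 1 is Wednesday, common year.
1765: Jan 1 Tuesday, common
1764: Jan 1 Sunday, leap
1763: Jan 1 Saturday, common
1762: Jan 1 Friday, common
1761: Jan 1 Thursday, common
1760: Jan 1 Tuesday, leap
1759: Jan 1 Monday, common
1758: Jan 1 Sunday, common
1757: Jan 1 Saturday, common
1756: Jan 1 Thursday, leap
1755: Jan 1 Wednesday, common
1755 matches on both conditions.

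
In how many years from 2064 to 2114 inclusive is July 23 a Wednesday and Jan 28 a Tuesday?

Check each year's weekday for July 23 and Jan 28:
  2064: Wed/Mon  2065: Thu/Wed  2066: Fri/Thu  2067: Sat/Fri  2068: Mon/Sat  2069: Tue/Mon  2070: Wed/Tue ✓  2071: Thu/Wed  2072: Sat/Thu  2073: Sun/Sat  2074: Mon/Sun  2075: Tue/Mon  2076: Thu/Tue  2077: Fri/Thu  …(23 more)…  2101: Sat/Fri  2102: Sun/Sat  2103: Mon/Sun  2104: Wed/Mon  2105: Thu/Wed  2106: Fri/Thu  2107: Sat/Fri  2108: Mon/Sat  2109: Tue/Mon  2110: Wed/Tue ✓  2111: Thu/Wed  2112: Sat/Thu  2113: Sun/Sat  2114: Mon/Sun
Both conditions hold in: 2070, 2081, 2087, 2098, 2110 — 5.

5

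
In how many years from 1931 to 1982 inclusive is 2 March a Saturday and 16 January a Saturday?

0

Check each year's weekday for 2 March and 16 January:
  1931: Mon/Fri  1932: Wed/Sat  1933: Thu/Mon  1934: Fri/Tue  1935: Sat/Wed  1936: Mon/Thu  1937: Tue/Sat  1938: Wed/Sun  1939: Thu/Mon  1940: Sat/Tue  1941: Sun/Thu  1942: Mon/Fri  1943: Tue/Sat  1944: Thu/Sun  …(24 more)…  1969: Sun/Thu  1970: Mon/Fri  1971: Tue/Sat  1972: Thu/Sun  1973: Fri/Tue  1974: Sat/Wed  1975: Sun/Thu  1976: Tue/Fri  1977: Wed/Sun  1978: Thu/Mon  1979: Fri/Tue  1980: Sun/Wed  1981: Mon/Fri  1982: Tue/Sat
Both conditions hold in: no year — 0.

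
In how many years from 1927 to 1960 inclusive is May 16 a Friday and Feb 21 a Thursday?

1

Check each year's weekday for May 16 and Feb 21:
  1927: Mon/Mon  1928: Wed/Tue  1929: Thu/Thu  1930: Fri/Fri  1931: Sat/Sat  1932: Mon/Sun  1933: Tue/Tue  1934: Wed/Wed  1935: Thu/Thu  1936: Sat/Fri  1937: Sun/Sun  1938: Mon/Mon  1939: Tue/Tue  1940: Thu/Wed  …(6 more)…  1947: Fri/Fri  1948: Sun/Sat  1949: Mon/Mon  1950: Tue/Tue  1951: Wed/Wed  1952: Fri/Thu ✓  1953: Sat/Sat  1954: Sun/Sun  1955: Mon/Mon  1956: Wed/Tue  1957: Thu/Thu  1958: Fri/Fri  1959: Sat/Sat  1960: Mon/Sun
Both conditions hold in: 1952 — 1.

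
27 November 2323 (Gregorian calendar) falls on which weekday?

January 1, 2323 is a Monday.
November 27 is day 331 of the year, i.e. 330 days after Jan 1.
330 mod 7 = 1, so advance 1 weekday from Monday: Tuesday.

Tuesday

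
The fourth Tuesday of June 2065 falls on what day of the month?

June 1, 2065 is a Monday, so the first Tuesday is the 2nd.
The fourth Tuesday is 2 + 21 = 23.

23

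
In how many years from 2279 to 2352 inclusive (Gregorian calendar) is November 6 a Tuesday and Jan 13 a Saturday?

9

Check each year's weekday for November 6 and Jan 13:
  2279: Thu/Mon  2280: Sat/Tue  2281: Sun/Thu  2282: Mon/Fri  2283: Tue/Sat ✓  2284: Thu/Sun  2285: Fri/Tue  2286: Sat/Wed  2287: Sun/Thu  2288: Tue/Fri  2289: Wed/Sun  2290: Thu/Mon  2291: Fri/Tue  2292: Sun/Wed  …(46 more)…  2339: Mon/Fri  2340: Wed/Sat  2341: Thu/Mon  2342: Fri/Tue  2343: Sat/Wed  2344: Mon/Thu  2345: Tue/Sat ✓  2346: Wed/Sun  2347: Thu/Mon  2348: Sat/Tue  2349: Sun/Thu  2350: Mon/Fri  2351: Tue/Sat ✓  2352: Thu/Sun
Both conditions hold in: 2283, 2294, 2300, 2306, 2317, 2323, 2334, 2345, 2351 — 9.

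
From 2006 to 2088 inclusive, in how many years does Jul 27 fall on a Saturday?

12

Track Jul 27's weekday year by year (advancing +1, or +2 across a Feb 29):
  2006: Thu  2007: Fri (+1)  2008: Sun (+2)  2009: Mon (+1)  2010: Tue (+1)
  2011: Wed (+1)  2012: Fri (+2)  2013: Sat (+1) ✓  2014: Sun (+1)  2015: Mon (+1)
  2016: Wed (+2)  2017: Thu (+1)  2018: Fri (+1)  2019: Sat (+1) ✓  … (55 more years) …
  2075: Sat (+1) ✓  2076: Mon (+2)  2077: Tue (+1)  2078: Wed (+1)  2079: Thu (+1)
  2080: Sat (+2) ✓  2081: Sun (+1)  2082: Mon (+1)  2083: Tue (+1)  2084: Thu (+2)
  2085: Fri (+1)  2086: Sat (+1) ✓  2087: Sun (+1)  2088: Tue (+2)
Saturday years: 2013, 2019, 2024, 2030, 2041, 2047, 2052, 2058, 2069, 2075, 2080, 2086 — 12 in total.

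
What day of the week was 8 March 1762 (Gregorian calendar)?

January 1, 1762 is a Friday.
March 8 is day 67 of the year, i.e. 66 days after Jan 1.
66 mod 7 = 3, so advance 3 weekdays from Friday: Monday.

Monday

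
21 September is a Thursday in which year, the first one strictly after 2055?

From one year to the next, a fixed date's weekday advances by 1, or by 2 when a Feb 29 lies between the two dates.
2055: September 21 is Tuesday.
2056: Thursday (+2)
21 September falls on a Thursday in 2056.

2056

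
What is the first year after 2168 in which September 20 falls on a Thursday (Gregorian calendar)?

2170

From one year to the next, a fixed date's weekday advances by 1, or by 2 when a Feb 29 lies between the two dates.
2168: September 20 is Tuesday.
2169: Wednesday (+1)
2170: Thursday (+1)
September 20 falls on a Thursday in 2170.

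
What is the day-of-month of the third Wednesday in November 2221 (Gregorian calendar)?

November 1, 2221 is a Thursday, so the first Wednesday is the 7th.
The third Wednesday is 7 + 14 = 21.

21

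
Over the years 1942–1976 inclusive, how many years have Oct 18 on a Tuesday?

Track Oct 18's weekday year by year (advancing +1, or +2 across a Feb 29):
  1942: Sun  1943: Mon (+1)  1944: Wed (+2)  1945: Thu (+1)  1946: Fri (+1)
  1947: Sat (+1)  1948: Mon (+2)  1949: Tue (+1) ✓  1950: Wed (+1)  1951: Thu (+1)
  1952: Sat (+2)  1953: Sun (+1)  1954: Mon (+1)  1955: Tue (+1) ✓  … (7 more years) …
  1963: Fri (+1)  1964: Sun (+2)  1965: Mon (+1)  1966: Tue (+1) ✓  1967: Wed (+1)
  1968: Fri (+2)  1969: Sat (+1)  1970: Sun (+1)  1971: Mon (+1)  1972: Wed (+2)
  1973: Thu (+1)  1974: Fri (+1)  1975: Sat (+1)  1976: Mon (+2)
Tuesday years: 1949, 1955, 1960, 1966 — 4 in total.

4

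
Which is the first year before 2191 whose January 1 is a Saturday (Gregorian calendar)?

Jan 1 advances by 2 weekdays after a leap year and by 1 after a common year.
2191: Jan 1 is Saturday.
2190: Friday
2189: Thursday
2188: Tuesday (leap)
2187: Monday
2186: Sunday
2185: Saturday
2185 begins on a Saturday

2185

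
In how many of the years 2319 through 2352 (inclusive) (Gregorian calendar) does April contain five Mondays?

9

April has 30 days; it has five Mondays when Monday falls among the first (month-length − 28) days — i.e. when April 1 is one of Monday/Sunday.
April 1 by year: 2319:Tue 2320:Thu 2321:Fri 2322:Sat 2323:Sun✓ 2324:Tue 2325:Wed 2326:Thu 2327:Fri 2328:Sun✓ 2329:Mon✓ 2330:Tue 2331:Wed 2332:Fri 2333:Sat …(4 more)… 2338:Fri 2339:Sat 2340:Mon✓ 2341:Tue 2342:Wed 2343:Thu 2344:Sat 2345:Sun✓ 2346:Mon✓ 2347:Tue 2348:Thu 2349:Fri 2350:Sat 2351:Sun✓ 2352:Tue
Years with five Mondays: 2323, 2328, 2329, 2334, 2335, 2340, 2345, 2346, 2351 → 9.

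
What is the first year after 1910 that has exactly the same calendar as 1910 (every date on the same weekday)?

1921

Two years share a calendar iff Jan 1 falls on the same weekday and both are leap or both are common. 1910: Jan 1 is Saturday, common year.
1911: Jan 1 Sunday, common
1912: Jan 1 Monday, leap
1913: Jan 1 Wednesday, common
1914: Jan 1 Thursday, common
1915: Jan 1 Friday, common
1916: Jan 1 Saturday, leap
1917: Jan 1 Monday, common
1918: Jan 1 Tuesday, common
1919: Jan 1 Wednesday, common
1920: Jan 1 Thursday, leap
1921: Jan 1 Saturday, common
1921 matches on both conditions.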